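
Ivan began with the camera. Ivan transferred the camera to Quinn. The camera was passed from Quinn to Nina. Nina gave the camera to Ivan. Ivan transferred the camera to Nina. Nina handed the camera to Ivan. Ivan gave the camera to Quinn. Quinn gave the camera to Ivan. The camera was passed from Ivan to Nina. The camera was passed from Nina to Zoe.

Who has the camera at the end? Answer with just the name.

Tracking the camera through each event:
Start: Ivan has the camera.
After event 1: Quinn has the camera.
After event 2: Nina has the camera.
After event 3: Ivan has the camera.
After event 4: Nina has the camera.
After event 5: Ivan has the camera.
After event 6: Quinn has the camera.
After event 7: Ivan has the camera.
After event 8: Nina has the camera.
After event 9: Zoe has the camera.

Answer: Zoe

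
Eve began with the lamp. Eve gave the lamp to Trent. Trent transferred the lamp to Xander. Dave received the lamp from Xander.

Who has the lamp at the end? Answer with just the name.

Answer: Dave

Derivation:
Tracking the lamp through each event:
Start: Eve has the lamp.
After event 1: Trent has the lamp.
After event 2: Xander has the lamp.
After event 3: Dave has the lamp.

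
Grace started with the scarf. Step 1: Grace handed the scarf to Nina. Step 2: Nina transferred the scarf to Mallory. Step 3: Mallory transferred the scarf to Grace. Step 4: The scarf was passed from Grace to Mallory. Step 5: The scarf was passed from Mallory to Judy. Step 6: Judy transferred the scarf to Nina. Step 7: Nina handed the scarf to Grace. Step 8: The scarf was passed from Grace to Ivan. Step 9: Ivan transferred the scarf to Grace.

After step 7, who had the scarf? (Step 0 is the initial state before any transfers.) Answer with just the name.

Tracking the scarf holder through step 7:
After step 0 (start): Grace
After step 1: Nina
After step 2: Mallory
After step 3: Grace
After step 4: Mallory
After step 5: Judy
After step 6: Nina
After step 7: Grace

At step 7, the holder is Grace.

Answer: Grace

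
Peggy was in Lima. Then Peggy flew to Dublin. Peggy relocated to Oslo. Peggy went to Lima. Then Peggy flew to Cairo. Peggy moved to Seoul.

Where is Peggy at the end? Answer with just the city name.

Answer: Seoul

Derivation:
Tracking Peggy's location:
Start: Peggy is in Lima.
After move 1: Lima -> Dublin. Peggy is in Dublin.
After move 2: Dublin -> Oslo. Peggy is in Oslo.
After move 3: Oslo -> Lima. Peggy is in Lima.
After move 4: Lima -> Cairo. Peggy is in Cairo.
After move 5: Cairo -> Seoul. Peggy is in Seoul.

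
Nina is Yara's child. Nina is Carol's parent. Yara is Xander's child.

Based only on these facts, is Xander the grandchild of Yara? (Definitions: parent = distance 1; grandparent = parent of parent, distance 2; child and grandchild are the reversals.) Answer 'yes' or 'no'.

Answer: no

Derivation:
Reconstructing the parent chain from the given facts:
  Xander -> Yara -> Nina -> Carol
(each arrow means 'parent of the next')
Positions in the chain (0 = top):
  position of Xander: 0
  position of Yara: 1
  position of Nina: 2
  position of Carol: 3

Xander is at position 0, Yara is at position 1; signed distance (j - i) = 1.
'grandchild' requires j - i = -2. Actual distance is 1, so the relation does NOT hold.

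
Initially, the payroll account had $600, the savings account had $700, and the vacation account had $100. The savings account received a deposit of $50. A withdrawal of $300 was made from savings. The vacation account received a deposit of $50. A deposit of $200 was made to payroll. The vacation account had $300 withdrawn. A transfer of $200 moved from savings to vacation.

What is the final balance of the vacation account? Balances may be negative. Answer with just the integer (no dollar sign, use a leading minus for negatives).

Answer: 50

Derivation:
Tracking account balances step by step:
Start: payroll=600, savings=700, vacation=100
Event 1 (deposit 50 to savings): savings: 700 + 50 = 750. Balances: payroll=600, savings=750, vacation=100
Event 2 (withdraw 300 from savings): savings: 750 - 300 = 450. Balances: payroll=600, savings=450, vacation=100
Event 3 (deposit 50 to vacation): vacation: 100 + 50 = 150. Balances: payroll=600, savings=450, vacation=150
Event 4 (deposit 200 to payroll): payroll: 600 + 200 = 800. Balances: payroll=800, savings=450, vacation=150
Event 5 (withdraw 300 from vacation): vacation: 150 - 300 = -150. Balances: payroll=800, savings=450, vacation=-150
Event 6 (transfer 200 savings -> vacation): savings: 450 - 200 = 250, vacation: -150 + 200 = 50. Balances: payroll=800, savings=250, vacation=50

Final balance of vacation: 50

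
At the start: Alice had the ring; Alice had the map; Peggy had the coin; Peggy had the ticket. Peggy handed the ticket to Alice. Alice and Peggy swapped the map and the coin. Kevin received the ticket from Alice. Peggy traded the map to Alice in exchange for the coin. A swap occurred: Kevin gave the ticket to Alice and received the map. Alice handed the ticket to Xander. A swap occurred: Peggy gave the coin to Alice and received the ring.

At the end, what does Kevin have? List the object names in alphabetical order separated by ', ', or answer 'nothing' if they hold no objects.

Answer: map

Derivation:
Tracking all object holders:
Start: ring:Alice, map:Alice, coin:Peggy, ticket:Peggy
Event 1 (give ticket: Peggy -> Alice). State: ring:Alice, map:Alice, coin:Peggy, ticket:Alice
Event 2 (swap map<->coin: now map:Peggy, coin:Alice). State: ring:Alice, map:Peggy, coin:Alice, ticket:Alice
Event 3 (give ticket: Alice -> Kevin). State: ring:Alice, map:Peggy, coin:Alice, ticket:Kevin
Event 4 (swap map<->coin: now map:Alice, coin:Peggy). State: ring:Alice, map:Alice, coin:Peggy, ticket:Kevin
Event 5 (swap ticket<->map: now ticket:Alice, map:Kevin). State: ring:Alice, map:Kevin, coin:Peggy, ticket:Alice
Event 6 (give ticket: Alice -> Xander). State: ring:Alice, map:Kevin, coin:Peggy, ticket:Xander
Event 7 (swap coin<->ring: now coin:Alice, ring:Peggy). State: ring:Peggy, map:Kevin, coin:Alice, ticket:Xander

Final state: ring:Peggy, map:Kevin, coin:Alice, ticket:Xander
Kevin holds: map.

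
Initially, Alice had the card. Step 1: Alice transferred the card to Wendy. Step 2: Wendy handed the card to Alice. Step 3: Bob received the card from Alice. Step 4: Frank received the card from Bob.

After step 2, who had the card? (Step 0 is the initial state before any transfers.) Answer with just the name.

Answer: Alice

Derivation:
Tracking the card holder through step 2:
After step 0 (start): Alice
After step 1: Wendy
After step 2: Alice

At step 2, the holder is Alice.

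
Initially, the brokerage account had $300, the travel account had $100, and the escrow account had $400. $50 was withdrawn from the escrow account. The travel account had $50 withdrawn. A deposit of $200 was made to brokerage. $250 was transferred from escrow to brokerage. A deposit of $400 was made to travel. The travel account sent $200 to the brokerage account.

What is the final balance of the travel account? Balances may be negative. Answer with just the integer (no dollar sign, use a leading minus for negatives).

Tracking account balances step by step:
Start: brokerage=300, travel=100, escrow=400
Event 1 (withdraw 50 from escrow): escrow: 400 - 50 = 350. Balances: brokerage=300, travel=100, escrow=350
Event 2 (withdraw 50 from travel): travel: 100 - 50 = 50. Balances: brokerage=300, travel=50, escrow=350
Event 3 (deposit 200 to brokerage): brokerage: 300 + 200 = 500. Balances: brokerage=500, travel=50, escrow=350
Event 4 (transfer 250 escrow -> brokerage): escrow: 350 - 250 = 100, brokerage: 500 + 250 = 750. Balances: brokerage=750, travel=50, escrow=100
Event 5 (deposit 400 to travel): travel: 50 + 400 = 450. Balances: brokerage=750, travel=450, escrow=100
Event 6 (transfer 200 travel -> brokerage): travel: 450 - 200 = 250, brokerage: 750 + 200 = 950. Balances: brokerage=950, travel=250, escrow=100

Final balance of travel: 250

Answer: 250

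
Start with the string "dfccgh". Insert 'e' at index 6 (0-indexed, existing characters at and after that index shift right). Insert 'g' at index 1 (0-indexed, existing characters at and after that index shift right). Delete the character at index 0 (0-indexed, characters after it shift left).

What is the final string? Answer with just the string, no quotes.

Applying each edit step by step:
Start: "dfccgh"
Op 1 (insert 'e' at idx 6): "dfccgh" -> "dfccghe"
Op 2 (insert 'g' at idx 1): "dfccghe" -> "dgfccghe"
Op 3 (delete idx 0 = 'd'): "dgfccghe" -> "gfccghe"

Answer: gfccghe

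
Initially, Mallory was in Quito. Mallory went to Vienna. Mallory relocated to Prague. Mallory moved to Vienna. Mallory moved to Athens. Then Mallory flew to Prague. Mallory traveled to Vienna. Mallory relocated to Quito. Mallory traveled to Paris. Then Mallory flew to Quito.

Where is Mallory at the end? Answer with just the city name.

Tracking Mallory's location:
Start: Mallory is in Quito.
After move 1: Quito -> Vienna. Mallory is in Vienna.
After move 2: Vienna -> Prague. Mallory is in Prague.
After move 3: Prague -> Vienna. Mallory is in Vienna.
After move 4: Vienna -> Athens. Mallory is in Athens.
After move 5: Athens -> Prague. Mallory is in Prague.
After move 6: Prague -> Vienna. Mallory is in Vienna.
After move 7: Vienna -> Quito. Mallory is in Quito.
After move 8: Quito -> Paris. Mallory is in Paris.
After move 9: Paris -> Quito. Mallory is in Quito.

Answer: Quito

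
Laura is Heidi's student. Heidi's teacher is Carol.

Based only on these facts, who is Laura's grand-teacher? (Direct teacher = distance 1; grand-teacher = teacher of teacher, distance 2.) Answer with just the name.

Answer: Carol

Derivation:
Reconstructing the teacher chain from the given facts:
  Carol -> Heidi -> Laura
(each arrow means 'teacher of the next')
Positions in the chain (0 = top):
  position of Carol: 0
  position of Heidi: 1
  position of Laura: 2

Laura is at position 2; the grand-teacher is 2 steps up the chain, i.e. position 0: Carol.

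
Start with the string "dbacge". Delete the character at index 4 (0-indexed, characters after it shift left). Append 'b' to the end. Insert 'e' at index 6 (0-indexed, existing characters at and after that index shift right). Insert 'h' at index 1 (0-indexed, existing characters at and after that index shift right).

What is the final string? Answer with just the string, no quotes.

Answer: dhbacebe

Derivation:
Applying each edit step by step:
Start: "dbacge"
Op 1 (delete idx 4 = 'g'): "dbacge" -> "dbace"
Op 2 (append 'b'): "dbace" -> "dbaceb"
Op 3 (insert 'e' at idx 6): "dbaceb" -> "dbacebe"
Op 4 (insert 'h' at idx 1): "dbacebe" -> "dhbacebe"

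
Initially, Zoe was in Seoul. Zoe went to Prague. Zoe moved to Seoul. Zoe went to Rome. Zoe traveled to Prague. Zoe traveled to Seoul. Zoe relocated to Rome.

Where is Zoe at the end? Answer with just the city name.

Answer: Rome

Derivation:
Tracking Zoe's location:
Start: Zoe is in Seoul.
After move 1: Seoul -> Prague. Zoe is in Prague.
After move 2: Prague -> Seoul. Zoe is in Seoul.
After move 3: Seoul -> Rome. Zoe is in Rome.
After move 4: Rome -> Prague. Zoe is in Prague.
After move 5: Prague -> Seoul. Zoe is in Seoul.
After move 6: Seoul -> Rome. Zoe is in Rome.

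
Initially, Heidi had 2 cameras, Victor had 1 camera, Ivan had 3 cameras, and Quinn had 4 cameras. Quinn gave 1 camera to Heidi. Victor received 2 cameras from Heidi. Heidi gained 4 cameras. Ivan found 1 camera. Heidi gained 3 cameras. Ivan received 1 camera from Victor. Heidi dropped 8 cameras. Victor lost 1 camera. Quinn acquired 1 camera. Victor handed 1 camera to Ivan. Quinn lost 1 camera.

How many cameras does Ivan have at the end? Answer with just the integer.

Tracking counts step by step:
Start: Heidi=2, Victor=1, Ivan=3, Quinn=4
Event 1 (Quinn -> Heidi, 1): Quinn: 4 -> 3, Heidi: 2 -> 3. State: Heidi=3, Victor=1, Ivan=3, Quinn=3
Event 2 (Heidi -> Victor, 2): Heidi: 3 -> 1, Victor: 1 -> 3. State: Heidi=1, Victor=3, Ivan=3, Quinn=3
Event 3 (Heidi +4): Heidi: 1 -> 5. State: Heidi=5, Victor=3, Ivan=3, Quinn=3
Event 4 (Ivan +1): Ivan: 3 -> 4. State: Heidi=5, Victor=3, Ivan=4, Quinn=3
Event 5 (Heidi +3): Heidi: 5 -> 8. State: Heidi=8, Victor=3, Ivan=4, Quinn=3
Event 6 (Victor -> Ivan, 1): Victor: 3 -> 2, Ivan: 4 -> 5. State: Heidi=8, Victor=2, Ivan=5, Quinn=3
Event 7 (Heidi -8): Heidi: 8 -> 0. State: Heidi=0, Victor=2, Ivan=5, Quinn=3
Event 8 (Victor -1): Victor: 2 -> 1. State: Heidi=0, Victor=1, Ivan=5, Quinn=3
Event 9 (Quinn +1): Quinn: 3 -> 4. State: Heidi=0, Victor=1, Ivan=5, Quinn=4
Event 10 (Victor -> Ivan, 1): Victor: 1 -> 0, Ivan: 5 -> 6. State: Heidi=0, Victor=0, Ivan=6, Quinn=4
Event 11 (Quinn -1): Quinn: 4 -> 3. State: Heidi=0, Victor=0, Ivan=6, Quinn=3

Ivan's final count: 6

Answer: 6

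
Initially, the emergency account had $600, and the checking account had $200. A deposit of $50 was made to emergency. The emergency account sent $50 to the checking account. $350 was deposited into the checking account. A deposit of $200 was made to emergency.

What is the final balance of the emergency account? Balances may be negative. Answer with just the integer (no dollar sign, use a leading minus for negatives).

Tracking account balances step by step:
Start: emergency=600, checking=200
Event 1 (deposit 50 to emergency): emergency: 600 + 50 = 650. Balances: emergency=650, checking=200
Event 2 (transfer 50 emergency -> checking): emergency: 650 - 50 = 600, checking: 200 + 50 = 250. Balances: emergency=600, checking=250
Event 3 (deposit 350 to checking): checking: 250 + 350 = 600. Balances: emergency=600, checking=600
Event 4 (deposit 200 to emergency): emergency: 600 + 200 = 800. Balances: emergency=800, checking=600

Final balance of emergency: 800

Answer: 800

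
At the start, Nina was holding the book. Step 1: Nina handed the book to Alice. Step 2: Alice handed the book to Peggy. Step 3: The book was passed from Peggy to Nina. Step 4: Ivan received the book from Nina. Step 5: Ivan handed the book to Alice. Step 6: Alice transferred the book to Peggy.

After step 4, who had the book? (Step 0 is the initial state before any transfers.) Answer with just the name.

Tracking the book holder through step 4:
After step 0 (start): Nina
After step 1: Alice
After step 2: Peggy
After step 3: Nina
After step 4: Ivan

At step 4, the holder is Ivan.

Answer: Ivan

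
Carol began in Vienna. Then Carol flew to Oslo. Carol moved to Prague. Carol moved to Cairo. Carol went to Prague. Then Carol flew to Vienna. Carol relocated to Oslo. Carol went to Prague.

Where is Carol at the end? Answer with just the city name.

Answer: Prague

Derivation:
Tracking Carol's location:
Start: Carol is in Vienna.
After move 1: Vienna -> Oslo. Carol is in Oslo.
After move 2: Oslo -> Prague. Carol is in Prague.
After move 3: Prague -> Cairo. Carol is in Cairo.
After move 4: Cairo -> Prague. Carol is in Prague.
After move 5: Prague -> Vienna. Carol is in Vienna.
After move 6: Vienna -> Oslo. Carol is in Oslo.
After move 7: Oslo -> Prague. Carol is in Prague.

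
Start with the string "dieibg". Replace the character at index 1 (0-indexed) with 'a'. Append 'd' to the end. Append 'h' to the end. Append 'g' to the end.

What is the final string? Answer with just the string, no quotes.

Answer: daeibgdhg

Derivation:
Applying each edit step by step:
Start: "dieibg"
Op 1 (replace idx 1: 'i' -> 'a'): "dieibg" -> "daeibg"
Op 2 (append 'd'): "daeibg" -> "daeibgd"
Op 3 (append 'h'): "daeibgd" -> "daeibgdh"
Op 4 (append 'g'): "daeibgdh" -> "daeibgdhg"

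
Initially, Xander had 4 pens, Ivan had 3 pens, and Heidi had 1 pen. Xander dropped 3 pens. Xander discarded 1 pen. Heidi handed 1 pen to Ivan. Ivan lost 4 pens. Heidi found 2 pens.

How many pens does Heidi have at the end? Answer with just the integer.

Tracking counts step by step:
Start: Xander=4, Ivan=3, Heidi=1
Event 1 (Xander -3): Xander: 4 -> 1. State: Xander=1, Ivan=3, Heidi=1
Event 2 (Xander -1): Xander: 1 -> 0. State: Xander=0, Ivan=3, Heidi=1
Event 3 (Heidi -> Ivan, 1): Heidi: 1 -> 0, Ivan: 3 -> 4. State: Xander=0, Ivan=4, Heidi=0
Event 4 (Ivan -4): Ivan: 4 -> 0. State: Xander=0, Ivan=0, Heidi=0
Event 5 (Heidi +2): Heidi: 0 -> 2. State: Xander=0, Ivan=0, Heidi=2

Heidi's final count: 2

Answer: 2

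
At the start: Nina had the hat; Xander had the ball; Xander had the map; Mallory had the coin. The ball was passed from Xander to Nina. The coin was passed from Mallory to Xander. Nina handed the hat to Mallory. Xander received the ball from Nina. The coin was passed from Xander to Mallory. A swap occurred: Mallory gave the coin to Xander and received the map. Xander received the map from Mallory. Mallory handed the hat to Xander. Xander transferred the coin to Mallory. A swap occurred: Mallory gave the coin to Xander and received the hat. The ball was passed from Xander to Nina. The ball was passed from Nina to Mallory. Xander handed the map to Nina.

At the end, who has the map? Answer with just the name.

Tracking all object holders:
Start: hat:Nina, ball:Xander, map:Xander, coin:Mallory
Event 1 (give ball: Xander -> Nina). State: hat:Nina, ball:Nina, map:Xander, coin:Mallory
Event 2 (give coin: Mallory -> Xander). State: hat:Nina, ball:Nina, map:Xander, coin:Xander
Event 3 (give hat: Nina -> Mallory). State: hat:Mallory, ball:Nina, map:Xander, coin:Xander
Event 4 (give ball: Nina -> Xander). State: hat:Mallory, ball:Xander, map:Xander, coin:Xander
Event 5 (give coin: Xander -> Mallory). State: hat:Mallory, ball:Xander, map:Xander, coin:Mallory
Event 6 (swap coin<->map: now coin:Xander, map:Mallory). State: hat:Mallory, ball:Xander, map:Mallory, coin:Xander
Event 7 (give map: Mallory -> Xander). State: hat:Mallory, ball:Xander, map:Xander, coin:Xander
Event 8 (give hat: Mallory -> Xander). State: hat:Xander, ball:Xander, map:Xander, coin:Xander
Event 9 (give coin: Xander -> Mallory). State: hat:Xander, ball:Xander, map:Xander, coin:Mallory
Event 10 (swap coin<->hat: now coin:Xander, hat:Mallory). State: hat:Mallory, ball:Xander, map:Xander, coin:Xander
Event 11 (give ball: Xander -> Nina). State: hat:Mallory, ball:Nina, map:Xander, coin:Xander
Event 12 (give ball: Nina -> Mallory). State: hat:Mallory, ball:Mallory, map:Xander, coin:Xander
Event 13 (give map: Xander -> Nina). State: hat:Mallory, ball:Mallory, map:Nina, coin:Xander

Final state: hat:Mallory, ball:Mallory, map:Nina, coin:Xander
The map is held by Nina.

Answer: Nina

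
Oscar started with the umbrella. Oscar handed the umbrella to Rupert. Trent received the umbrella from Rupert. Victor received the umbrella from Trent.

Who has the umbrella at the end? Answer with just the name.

Answer: Victor

Derivation:
Tracking the umbrella through each event:
Start: Oscar has the umbrella.
After event 1: Rupert has the umbrella.
After event 2: Trent has the umbrella.
After event 3: Victor has the umbrella.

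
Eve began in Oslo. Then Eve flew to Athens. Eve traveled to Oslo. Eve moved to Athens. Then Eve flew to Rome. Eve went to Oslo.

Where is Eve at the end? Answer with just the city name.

Answer: Oslo

Derivation:
Tracking Eve's location:
Start: Eve is in Oslo.
After move 1: Oslo -> Athens. Eve is in Athens.
After move 2: Athens -> Oslo. Eve is in Oslo.
After move 3: Oslo -> Athens. Eve is in Athens.
After move 4: Athens -> Rome. Eve is in Rome.
After move 5: Rome -> Oslo. Eve is in Oslo.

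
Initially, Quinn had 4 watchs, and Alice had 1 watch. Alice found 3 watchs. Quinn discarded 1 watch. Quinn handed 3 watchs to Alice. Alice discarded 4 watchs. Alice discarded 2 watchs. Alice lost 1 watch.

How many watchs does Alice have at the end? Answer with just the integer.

Tracking counts step by step:
Start: Quinn=4, Alice=1
Event 1 (Alice +3): Alice: 1 -> 4. State: Quinn=4, Alice=4
Event 2 (Quinn -1): Quinn: 4 -> 3. State: Quinn=3, Alice=4
Event 3 (Quinn -> Alice, 3): Quinn: 3 -> 0, Alice: 4 -> 7. State: Quinn=0, Alice=7
Event 4 (Alice -4): Alice: 7 -> 3. State: Quinn=0, Alice=3
Event 5 (Alice -2): Alice: 3 -> 1. State: Quinn=0, Alice=1
Event 6 (Alice -1): Alice: 1 -> 0. State: Quinn=0, Alice=0

Alice's final count: 0

Answer: 0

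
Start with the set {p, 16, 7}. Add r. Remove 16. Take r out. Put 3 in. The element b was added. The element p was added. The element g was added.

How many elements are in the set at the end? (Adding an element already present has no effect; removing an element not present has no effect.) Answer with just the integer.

Answer: 5

Derivation:
Tracking the set through each operation:
Start: {16, 7, p}
Event 1 (add r): added. Set: {16, 7, p, r}
Event 2 (remove 16): removed. Set: {7, p, r}
Event 3 (remove r): removed. Set: {7, p}
Event 4 (add 3): added. Set: {3, 7, p}
Event 5 (add b): added. Set: {3, 7, b, p}
Event 6 (add p): already present, no change. Set: {3, 7, b, p}
Event 7 (add g): added. Set: {3, 7, b, g, p}

Final set: {3, 7, b, g, p} (size 5)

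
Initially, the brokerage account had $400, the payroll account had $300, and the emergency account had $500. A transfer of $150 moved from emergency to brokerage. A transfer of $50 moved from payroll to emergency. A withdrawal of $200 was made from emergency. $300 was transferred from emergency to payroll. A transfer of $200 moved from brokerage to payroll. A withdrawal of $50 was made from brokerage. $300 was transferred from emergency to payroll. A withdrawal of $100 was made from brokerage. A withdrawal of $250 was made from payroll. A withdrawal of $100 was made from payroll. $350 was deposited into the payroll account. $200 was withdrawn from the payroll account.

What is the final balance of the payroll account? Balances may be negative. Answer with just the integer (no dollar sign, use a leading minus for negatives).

Tracking account balances step by step:
Start: brokerage=400, payroll=300, emergency=500
Event 1 (transfer 150 emergency -> brokerage): emergency: 500 - 150 = 350, brokerage: 400 + 150 = 550. Balances: brokerage=550, payroll=300, emergency=350
Event 2 (transfer 50 payroll -> emergency): payroll: 300 - 50 = 250, emergency: 350 + 50 = 400. Balances: brokerage=550, payroll=250, emergency=400
Event 3 (withdraw 200 from emergency): emergency: 400 - 200 = 200. Balances: brokerage=550, payroll=250, emergency=200
Event 4 (transfer 300 emergency -> payroll): emergency: 200 - 300 = -100, payroll: 250 + 300 = 550. Balances: brokerage=550, payroll=550, emergency=-100
Event 5 (transfer 200 brokerage -> payroll): brokerage: 550 - 200 = 350, payroll: 550 + 200 = 750. Balances: brokerage=350, payroll=750, emergency=-100
Event 6 (withdraw 50 from brokerage): brokerage: 350 - 50 = 300. Balances: brokerage=300, payroll=750, emergency=-100
Event 7 (transfer 300 emergency -> payroll): emergency: -100 - 300 = -400, payroll: 750 + 300 = 1050. Balances: brokerage=300, payroll=1050, emergency=-400
Event 8 (withdraw 100 from brokerage): brokerage: 300 - 100 = 200. Balances: brokerage=200, payroll=1050, emergency=-400
Event 9 (withdraw 250 from payroll): payroll: 1050 - 250 = 800. Balances: brokerage=200, payroll=800, emergency=-400
Event 10 (withdraw 100 from payroll): payroll: 800 - 100 = 700. Balances: brokerage=200, payroll=700, emergency=-400
Event 11 (deposit 350 to payroll): payroll: 700 + 350 = 1050. Balances: brokerage=200, payroll=1050, emergency=-400
Event 12 (withdraw 200 from payroll): payroll: 1050 - 200 = 850. Balances: brokerage=200, payroll=850, emergency=-400

Final balance of payroll: 850

Answer: 850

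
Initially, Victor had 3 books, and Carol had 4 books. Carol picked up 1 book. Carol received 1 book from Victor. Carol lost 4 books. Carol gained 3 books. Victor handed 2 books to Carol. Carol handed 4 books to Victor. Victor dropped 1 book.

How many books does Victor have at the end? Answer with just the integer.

Tracking counts step by step:
Start: Victor=3, Carol=4
Event 1 (Carol +1): Carol: 4 -> 5. State: Victor=3, Carol=5
Event 2 (Victor -> Carol, 1): Victor: 3 -> 2, Carol: 5 -> 6. State: Victor=2, Carol=6
Event 3 (Carol -4): Carol: 6 -> 2. State: Victor=2, Carol=2
Event 4 (Carol +3): Carol: 2 -> 5. State: Victor=2, Carol=5
Event 5 (Victor -> Carol, 2): Victor: 2 -> 0, Carol: 5 -> 7. State: Victor=0, Carol=7
Event 6 (Carol -> Victor, 4): Carol: 7 -> 3, Victor: 0 -> 4. State: Victor=4, Carol=3
Event 7 (Victor -1): Victor: 4 -> 3. State: Victor=3, Carol=3

Victor's final count: 3

Answer: 3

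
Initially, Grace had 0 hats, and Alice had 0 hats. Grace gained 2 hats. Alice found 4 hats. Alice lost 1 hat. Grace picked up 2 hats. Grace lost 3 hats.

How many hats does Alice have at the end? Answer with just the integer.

Answer: 3

Derivation:
Tracking counts step by step:
Start: Grace=0, Alice=0
Event 1 (Grace +2): Grace: 0 -> 2. State: Grace=2, Alice=0
Event 2 (Alice +4): Alice: 0 -> 4. State: Grace=2, Alice=4
Event 3 (Alice -1): Alice: 4 -> 3. State: Grace=2, Alice=3
Event 4 (Grace +2): Grace: 2 -> 4. State: Grace=4, Alice=3
Event 5 (Grace -3): Grace: 4 -> 1. State: Grace=1, Alice=3

Alice's final count: 3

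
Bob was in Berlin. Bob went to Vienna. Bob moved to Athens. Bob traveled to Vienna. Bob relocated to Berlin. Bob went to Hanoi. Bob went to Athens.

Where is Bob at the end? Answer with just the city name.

Tracking Bob's location:
Start: Bob is in Berlin.
After move 1: Berlin -> Vienna. Bob is in Vienna.
After move 2: Vienna -> Athens. Bob is in Athens.
After move 3: Athens -> Vienna. Bob is in Vienna.
After move 4: Vienna -> Berlin. Bob is in Berlin.
After move 5: Berlin -> Hanoi. Bob is in Hanoi.
After move 6: Hanoi -> Athens. Bob is in Athens.

Answer: Athens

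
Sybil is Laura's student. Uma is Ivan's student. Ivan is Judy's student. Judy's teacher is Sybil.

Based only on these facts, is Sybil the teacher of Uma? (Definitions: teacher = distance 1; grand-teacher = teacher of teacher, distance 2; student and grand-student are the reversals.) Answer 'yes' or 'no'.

Reconstructing the teacher chain from the given facts:
  Laura -> Sybil -> Judy -> Ivan -> Uma
(each arrow means 'teacher of the next')
Positions in the chain (0 = top):
  position of Laura: 0
  position of Sybil: 1
  position of Judy: 2
  position of Ivan: 3
  position of Uma: 4

Sybil is at position 1, Uma is at position 4; signed distance (j - i) = 3.
'teacher' requires j - i = 1. Actual distance is 3, so the relation does NOT hold.

Answer: no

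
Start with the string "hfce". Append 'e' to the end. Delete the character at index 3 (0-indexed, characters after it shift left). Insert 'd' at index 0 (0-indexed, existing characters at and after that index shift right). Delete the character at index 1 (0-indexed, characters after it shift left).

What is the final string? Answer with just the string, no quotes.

Applying each edit step by step:
Start: "hfce"
Op 1 (append 'e'): "hfce" -> "hfcee"
Op 2 (delete idx 3 = 'e'): "hfcee" -> "hfce"
Op 3 (insert 'd' at idx 0): "hfce" -> "dhfce"
Op 4 (delete idx 1 = 'h'): "dhfce" -> "dfce"

Answer: dfce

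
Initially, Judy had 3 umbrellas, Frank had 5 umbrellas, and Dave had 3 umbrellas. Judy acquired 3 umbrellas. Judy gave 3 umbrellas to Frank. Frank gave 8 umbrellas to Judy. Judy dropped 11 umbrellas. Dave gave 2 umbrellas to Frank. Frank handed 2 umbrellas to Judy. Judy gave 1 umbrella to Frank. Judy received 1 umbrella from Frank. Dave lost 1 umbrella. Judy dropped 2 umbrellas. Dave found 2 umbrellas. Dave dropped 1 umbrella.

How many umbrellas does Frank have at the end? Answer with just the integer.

Tracking counts step by step:
Start: Judy=3, Frank=5, Dave=3
Event 1 (Judy +3): Judy: 3 -> 6. State: Judy=6, Frank=5, Dave=3
Event 2 (Judy -> Frank, 3): Judy: 6 -> 3, Frank: 5 -> 8. State: Judy=3, Frank=8, Dave=3
Event 3 (Frank -> Judy, 8): Frank: 8 -> 0, Judy: 3 -> 11. State: Judy=11, Frank=0, Dave=3
Event 4 (Judy -11): Judy: 11 -> 0. State: Judy=0, Frank=0, Dave=3
Event 5 (Dave -> Frank, 2): Dave: 3 -> 1, Frank: 0 -> 2. State: Judy=0, Frank=2, Dave=1
Event 6 (Frank -> Judy, 2): Frank: 2 -> 0, Judy: 0 -> 2. State: Judy=2, Frank=0, Dave=1
Event 7 (Judy -> Frank, 1): Judy: 2 -> 1, Frank: 0 -> 1. State: Judy=1, Frank=1, Dave=1
Event 8 (Frank -> Judy, 1): Frank: 1 -> 0, Judy: 1 -> 2. State: Judy=2, Frank=0, Dave=1
Event 9 (Dave -1): Dave: 1 -> 0. State: Judy=2, Frank=0, Dave=0
Event 10 (Judy -2): Judy: 2 -> 0. State: Judy=0, Frank=0, Dave=0
Event 11 (Dave +2): Dave: 0 -> 2. State: Judy=0, Frank=0, Dave=2
Event 12 (Dave -1): Dave: 2 -> 1. State: Judy=0, Frank=0, Dave=1

Frank's final count: 0

Answer: 0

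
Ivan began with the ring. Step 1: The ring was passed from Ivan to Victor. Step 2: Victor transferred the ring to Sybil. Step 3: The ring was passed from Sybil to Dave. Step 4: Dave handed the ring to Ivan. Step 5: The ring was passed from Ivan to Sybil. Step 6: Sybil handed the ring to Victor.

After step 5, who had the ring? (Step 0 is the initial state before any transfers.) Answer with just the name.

Answer: Sybil

Derivation:
Tracking the ring holder through step 5:
After step 0 (start): Ivan
After step 1: Victor
After step 2: Sybil
After step 3: Dave
After step 4: Ivan
After step 5: Sybil

At step 5, the holder is Sybil.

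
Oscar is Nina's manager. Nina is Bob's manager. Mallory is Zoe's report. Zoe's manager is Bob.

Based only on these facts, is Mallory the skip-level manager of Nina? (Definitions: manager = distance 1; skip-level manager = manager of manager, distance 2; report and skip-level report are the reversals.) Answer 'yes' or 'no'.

Answer: no

Derivation:
Reconstructing the manager chain from the given facts:
  Oscar -> Nina -> Bob -> Zoe -> Mallory
(each arrow means 'manager of the next')
Positions in the chain (0 = top):
  position of Oscar: 0
  position of Nina: 1
  position of Bob: 2
  position of Zoe: 3
  position of Mallory: 4

Mallory is at position 4, Nina is at position 1; signed distance (j - i) = -3.
'skip-level manager' requires j - i = 2. Actual distance is -3, so the relation does NOT hold.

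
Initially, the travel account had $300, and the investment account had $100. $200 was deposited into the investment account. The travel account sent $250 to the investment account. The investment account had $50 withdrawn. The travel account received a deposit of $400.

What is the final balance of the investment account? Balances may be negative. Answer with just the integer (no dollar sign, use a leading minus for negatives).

Answer: 500

Derivation:
Tracking account balances step by step:
Start: travel=300, investment=100
Event 1 (deposit 200 to investment): investment: 100 + 200 = 300. Balances: travel=300, investment=300
Event 2 (transfer 250 travel -> investment): travel: 300 - 250 = 50, investment: 300 + 250 = 550. Balances: travel=50, investment=550
Event 3 (withdraw 50 from investment): investment: 550 - 50 = 500. Balances: travel=50, investment=500
Event 4 (deposit 400 to travel): travel: 50 + 400 = 450. Balances: travel=450, investment=500

Final balance of investment: 500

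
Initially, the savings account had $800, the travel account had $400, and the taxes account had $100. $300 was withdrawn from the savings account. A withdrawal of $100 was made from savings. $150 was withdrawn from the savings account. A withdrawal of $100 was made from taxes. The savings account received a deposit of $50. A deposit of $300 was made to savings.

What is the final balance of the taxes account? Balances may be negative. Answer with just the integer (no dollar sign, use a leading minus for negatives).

Answer: 0

Derivation:
Tracking account balances step by step:
Start: savings=800, travel=400, taxes=100
Event 1 (withdraw 300 from savings): savings: 800 - 300 = 500. Balances: savings=500, travel=400, taxes=100
Event 2 (withdraw 100 from savings): savings: 500 - 100 = 400. Balances: savings=400, travel=400, taxes=100
Event 3 (withdraw 150 from savings): savings: 400 - 150 = 250. Balances: savings=250, travel=400, taxes=100
Event 4 (withdraw 100 from taxes): taxes: 100 - 100 = 0. Balances: savings=250, travel=400, taxes=0
Event 5 (deposit 50 to savings): savings: 250 + 50 = 300. Balances: savings=300, travel=400, taxes=0
Event 6 (deposit 300 to savings): savings: 300 + 300 = 600. Balances: savings=600, travel=400, taxes=0

Final balance of taxes: 0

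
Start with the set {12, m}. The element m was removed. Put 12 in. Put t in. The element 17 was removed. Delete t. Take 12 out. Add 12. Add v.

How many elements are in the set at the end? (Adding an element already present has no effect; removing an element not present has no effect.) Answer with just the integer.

Tracking the set through each operation:
Start: {12, m}
Event 1 (remove m): removed. Set: {12}
Event 2 (add 12): already present, no change. Set: {12}
Event 3 (add t): added. Set: {12, t}
Event 4 (remove 17): not present, no change. Set: {12, t}
Event 5 (remove t): removed. Set: {12}
Event 6 (remove 12): removed. Set: {}
Event 7 (add 12): added. Set: {12}
Event 8 (add v): added. Set: {12, v}

Final set: {12, v} (size 2)

Answer: 2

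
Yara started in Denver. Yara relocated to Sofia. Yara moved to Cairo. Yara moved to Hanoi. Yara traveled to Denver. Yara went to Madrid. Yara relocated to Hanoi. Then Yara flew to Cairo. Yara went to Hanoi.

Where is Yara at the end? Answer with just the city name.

Answer: Hanoi

Derivation:
Tracking Yara's location:
Start: Yara is in Denver.
After move 1: Denver -> Sofia. Yara is in Sofia.
After move 2: Sofia -> Cairo. Yara is in Cairo.
After move 3: Cairo -> Hanoi. Yara is in Hanoi.
After move 4: Hanoi -> Denver. Yara is in Denver.
After move 5: Denver -> Madrid. Yara is in Madrid.
After move 6: Madrid -> Hanoi. Yara is in Hanoi.
After move 7: Hanoi -> Cairo. Yara is in Cairo.
After move 8: Cairo -> Hanoi. Yara is in Hanoi.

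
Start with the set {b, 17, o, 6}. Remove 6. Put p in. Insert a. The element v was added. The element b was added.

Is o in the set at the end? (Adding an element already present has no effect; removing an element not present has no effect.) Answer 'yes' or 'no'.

Tracking the set through each operation:
Start: {17, 6, b, o}
Event 1 (remove 6): removed. Set: {17, b, o}
Event 2 (add p): added. Set: {17, b, o, p}
Event 3 (add a): added. Set: {17, a, b, o, p}
Event 4 (add v): added. Set: {17, a, b, o, p, v}
Event 5 (add b): already present, no change. Set: {17, a, b, o, p, v}

Final set: {17, a, b, o, p, v} (size 6)
o is in the final set.

Answer: yes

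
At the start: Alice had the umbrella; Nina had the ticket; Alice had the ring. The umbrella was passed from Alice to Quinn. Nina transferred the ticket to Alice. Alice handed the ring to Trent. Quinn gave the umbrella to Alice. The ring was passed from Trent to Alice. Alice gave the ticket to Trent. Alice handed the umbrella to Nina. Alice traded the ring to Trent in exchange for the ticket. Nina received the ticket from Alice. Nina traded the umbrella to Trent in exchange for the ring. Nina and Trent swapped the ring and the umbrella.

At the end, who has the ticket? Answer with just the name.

Tracking all object holders:
Start: umbrella:Alice, ticket:Nina, ring:Alice
Event 1 (give umbrella: Alice -> Quinn). State: umbrella:Quinn, ticket:Nina, ring:Alice
Event 2 (give ticket: Nina -> Alice). State: umbrella:Quinn, ticket:Alice, ring:Alice
Event 3 (give ring: Alice -> Trent). State: umbrella:Quinn, ticket:Alice, ring:Trent
Event 4 (give umbrella: Quinn -> Alice). State: umbrella:Alice, ticket:Alice, ring:Trent
Event 5 (give ring: Trent -> Alice). State: umbrella:Alice, ticket:Alice, ring:Alice
Event 6 (give ticket: Alice -> Trent). State: umbrella:Alice, ticket:Trent, ring:Alice
Event 7 (give umbrella: Alice -> Nina). State: umbrella:Nina, ticket:Trent, ring:Alice
Event 8 (swap ring<->ticket: now ring:Trent, ticket:Alice). State: umbrella:Nina, ticket:Alice, ring:Trent
Event 9 (give ticket: Alice -> Nina). State: umbrella:Nina, ticket:Nina, ring:Trent
Event 10 (swap umbrella<->ring: now umbrella:Trent, ring:Nina). State: umbrella:Trent, ticket:Nina, ring:Nina
Event 11 (swap ring<->umbrella: now ring:Trent, umbrella:Nina). State: umbrella:Nina, ticket:Nina, ring:Trent

Final state: umbrella:Nina, ticket:Nina, ring:Trent
The ticket is held by Nina.

Answer: Nina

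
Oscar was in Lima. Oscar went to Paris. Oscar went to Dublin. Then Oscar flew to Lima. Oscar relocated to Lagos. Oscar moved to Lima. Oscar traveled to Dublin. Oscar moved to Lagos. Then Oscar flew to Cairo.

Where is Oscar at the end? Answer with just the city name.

Answer: Cairo

Derivation:
Tracking Oscar's location:
Start: Oscar is in Lima.
After move 1: Lima -> Paris. Oscar is in Paris.
After move 2: Paris -> Dublin. Oscar is in Dublin.
After move 3: Dublin -> Lima. Oscar is in Lima.
After move 4: Lima -> Lagos. Oscar is in Lagos.
After move 5: Lagos -> Lima. Oscar is in Lima.
After move 6: Lima -> Dublin. Oscar is in Dublin.
After move 7: Dublin -> Lagos. Oscar is in Lagos.
After move 8: Lagos -> Cairo. Oscar is in Cairo.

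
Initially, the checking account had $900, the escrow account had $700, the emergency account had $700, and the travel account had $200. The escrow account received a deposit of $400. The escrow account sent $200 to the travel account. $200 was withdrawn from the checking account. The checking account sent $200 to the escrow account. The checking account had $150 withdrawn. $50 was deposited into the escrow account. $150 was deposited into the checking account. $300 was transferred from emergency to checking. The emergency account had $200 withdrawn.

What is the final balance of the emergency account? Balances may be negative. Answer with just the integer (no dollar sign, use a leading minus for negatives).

Tracking account balances step by step:
Start: checking=900, escrow=700, emergency=700, travel=200
Event 1 (deposit 400 to escrow): escrow: 700 + 400 = 1100. Balances: checking=900, escrow=1100, emergency=700, travel=200
Event 2 (transfer 200 escrow -> travel): escrow: 1100 - 200 = 900, travel: 200 + 200 = 400. Balances: checking=900, escrow=900, emergency=700, travel=400
Event 3 (withdraw 200 from checking): checking: 900 - 200 = 700. Balances: checking=700, escrow=900, emergency=700, travel=400
Event 4 (transfer 200 checking -> escrow): checking: 700 - 200 = 500, escrow: 900 + 200 = 1100. Balances: checking=500, escrow=1100, emergency=700, travel=400
Event 5 (withdraw 150 from checking): checking: 500 - 150 = 350. Balances: checking=350, escrow=1100, emergency=700, travel=400
Event 6 (deposit 50 to escrow): escrow: 1100 + 50 = 1150. Balances: checking=350, escrow=1150, emergency=700, travel=400
Event 7 (deposit 150 to checking): checking: 350 + 150 = 500. Balances: checking=500, escrow=1150, emergency=700, travel=400
Event 8 (transfer 300 emergency -> checking): emergency: 700 - 300 = 400, checking: 500 + 300 = 800. Balances: checking=800, escrow=1150, emergency=400, travel=400
Event 9 (withdraw 200 from emergency): emergency: 400 - 200 = 200. Balances: checking=800, escrow=1150, emergency=200, travel=400

Final balance of emergency: 200

Answer: 200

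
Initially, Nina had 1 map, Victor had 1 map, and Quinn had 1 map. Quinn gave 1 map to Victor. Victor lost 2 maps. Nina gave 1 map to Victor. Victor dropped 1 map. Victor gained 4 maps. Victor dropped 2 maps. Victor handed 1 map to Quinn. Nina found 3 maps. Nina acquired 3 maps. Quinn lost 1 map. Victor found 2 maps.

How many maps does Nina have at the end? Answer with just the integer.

Answer: 6

Derivation:
Tracking counts step by step:
Start: Nina=1, Victor=1, Quinn=1
Event 1 (Quinn -> Victor, 1): Quinn: 1 -> 0, Victor: 1 -> 2. State: Nina=1, Victor=2, Quinn=0
Event 2 (Victor -2): Victor: 2 -> 0. State: Nina=1, Victor=0, Quinn=0
Event 3 (Nina -> Victor, 1): Nina: 1 -> 0, Victor: 0 -> 1. State: Nina=0, Victor=1, Quinn=0
Event 4 (Victor -1): Victor: 1 -> 0. State: Nina=0, Victor=0, Quinn=0
Event 5 (Victor +4): Victor: 0 -> 4. State: Nina=0, Victor=4, Quinn=0
Event 6 (Victor -2): Victor: 4 -> 2. State: Nina=0, Victor=2, Quinn=0
Event 7 (Victor -> Quinn, 1): Victor: 2 -> 1, Quinn: 0 -> 1. State: Nina=0, Victor=1, Quinn=1
Event 8 (Nina +3): Nina: 0 -> 3. State: Nina=3, Victor=1, Quinn=1
Event 9 (Nina +3): Nina: 3 -> 6. State: Nina=6, Victor=1, Quinn=1
Event 10 (Quinn -1): Quinn: 1 -> 0. State: Nina=6, Victor=1, Quinn=0
Event 11 (Victor +2): Victor: 1 -> 3. State: Nina=6, Victor=3, Quinn=0

Nina's final count: 6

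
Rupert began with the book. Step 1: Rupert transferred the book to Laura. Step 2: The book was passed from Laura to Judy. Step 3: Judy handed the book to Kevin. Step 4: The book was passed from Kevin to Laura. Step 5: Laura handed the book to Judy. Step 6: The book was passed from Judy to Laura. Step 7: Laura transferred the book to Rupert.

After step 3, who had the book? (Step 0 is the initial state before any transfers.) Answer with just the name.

Answer: Kevin

Derivation:
Tracking the book holder through step 3:
After step 0 (start): Rupert
After step 1: Laura
After step 2: Judy
After step 3: Kevin

At step 3, the holder is Kevin.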